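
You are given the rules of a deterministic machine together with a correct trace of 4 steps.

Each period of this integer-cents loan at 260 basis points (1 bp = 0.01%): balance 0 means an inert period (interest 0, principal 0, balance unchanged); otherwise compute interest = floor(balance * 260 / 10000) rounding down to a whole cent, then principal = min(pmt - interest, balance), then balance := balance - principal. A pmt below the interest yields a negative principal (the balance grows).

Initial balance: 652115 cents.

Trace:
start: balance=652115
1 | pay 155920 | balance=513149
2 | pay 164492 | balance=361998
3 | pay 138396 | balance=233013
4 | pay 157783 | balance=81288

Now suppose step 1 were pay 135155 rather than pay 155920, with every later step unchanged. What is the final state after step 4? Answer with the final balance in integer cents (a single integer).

103715

(re-executing from step 1 with the substitution; state before step 1: balance=652115)
1 | pay 135155 | balance=533914
2 | pay 164492 | balance=383303
3 | pay 138396 | balance=254872
4 | pay 157783 | balance=103715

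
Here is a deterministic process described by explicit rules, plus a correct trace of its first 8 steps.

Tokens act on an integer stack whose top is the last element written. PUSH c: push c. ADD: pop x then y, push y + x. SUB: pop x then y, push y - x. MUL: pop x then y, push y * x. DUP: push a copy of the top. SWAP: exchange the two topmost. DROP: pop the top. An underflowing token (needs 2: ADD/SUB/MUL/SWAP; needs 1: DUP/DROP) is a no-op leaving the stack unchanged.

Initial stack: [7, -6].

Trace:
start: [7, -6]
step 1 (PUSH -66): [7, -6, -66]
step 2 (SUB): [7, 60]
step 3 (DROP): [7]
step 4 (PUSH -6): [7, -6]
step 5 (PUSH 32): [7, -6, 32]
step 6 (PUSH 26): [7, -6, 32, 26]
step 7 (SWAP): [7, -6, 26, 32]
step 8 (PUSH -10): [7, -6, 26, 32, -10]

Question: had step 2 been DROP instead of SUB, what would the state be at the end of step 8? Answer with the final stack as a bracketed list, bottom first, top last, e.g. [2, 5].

[7, -6, 26, 32, -10]

(re-executing from step 2 with the substitution; state before step 2: [7, -6, -66])
step 2 (DROP): [7, -6]
step 3 (DROP): [7]
step 4 (PUSH -6): [7, -6]
step 5 (PUSH 32): [7, -6, 32]
step 6 (PUSH 26): [7, -6, 32, 26]
step 7 (SWAP): [7, -6, 26, 32]
step 8 (PUSH -10): [7, -6, 26, 32, -10]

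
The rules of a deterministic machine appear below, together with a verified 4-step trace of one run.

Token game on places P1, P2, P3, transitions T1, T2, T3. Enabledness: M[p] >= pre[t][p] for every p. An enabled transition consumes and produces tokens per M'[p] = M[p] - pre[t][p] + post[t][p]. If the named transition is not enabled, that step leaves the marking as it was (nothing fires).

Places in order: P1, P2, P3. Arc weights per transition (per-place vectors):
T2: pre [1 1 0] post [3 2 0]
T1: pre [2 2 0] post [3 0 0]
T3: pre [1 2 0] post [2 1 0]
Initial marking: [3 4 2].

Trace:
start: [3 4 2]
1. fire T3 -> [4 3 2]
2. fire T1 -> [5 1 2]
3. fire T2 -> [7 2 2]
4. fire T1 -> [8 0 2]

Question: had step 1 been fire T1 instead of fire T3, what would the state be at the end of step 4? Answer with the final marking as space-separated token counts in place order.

5 0 2

(re-executing from step 1 with the substitution; state before step 1: [3 4 2])
1. fire T1 -> [4 2 2]
2. fire T1 -> [5 0 2]
3. fire T2 -> [5 0 2]
4. fire T1 -> [5 0 2]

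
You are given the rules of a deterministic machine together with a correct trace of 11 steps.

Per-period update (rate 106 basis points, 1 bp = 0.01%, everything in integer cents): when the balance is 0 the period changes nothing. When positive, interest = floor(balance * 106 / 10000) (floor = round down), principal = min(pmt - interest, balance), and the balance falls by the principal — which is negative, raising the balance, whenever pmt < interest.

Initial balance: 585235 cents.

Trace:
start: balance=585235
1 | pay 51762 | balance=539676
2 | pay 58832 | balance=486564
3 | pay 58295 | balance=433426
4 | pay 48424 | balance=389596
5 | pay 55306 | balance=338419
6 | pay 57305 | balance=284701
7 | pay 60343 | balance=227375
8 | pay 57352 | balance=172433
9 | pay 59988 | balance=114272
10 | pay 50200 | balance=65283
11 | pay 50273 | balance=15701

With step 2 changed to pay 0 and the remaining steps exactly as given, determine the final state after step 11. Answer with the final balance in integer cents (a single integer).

80390

(re-executing from step 2 with the substitution; state before step 2: balance=539676)
2 | pay 0 | balance=545396
3 | pay 58295 | balance=492882
4 | pay 48424 | balance=449682
5 | pay 55306 | balance=399142
6 | pay 57305 | balance=346067
7 | pay 60343 | balance=289392
8 | pay 57352 | balance=235107
9 | pay 59988 | balance=177611
10 | pay 50200 | balance=129293
11 | pay 50273 | balance=80390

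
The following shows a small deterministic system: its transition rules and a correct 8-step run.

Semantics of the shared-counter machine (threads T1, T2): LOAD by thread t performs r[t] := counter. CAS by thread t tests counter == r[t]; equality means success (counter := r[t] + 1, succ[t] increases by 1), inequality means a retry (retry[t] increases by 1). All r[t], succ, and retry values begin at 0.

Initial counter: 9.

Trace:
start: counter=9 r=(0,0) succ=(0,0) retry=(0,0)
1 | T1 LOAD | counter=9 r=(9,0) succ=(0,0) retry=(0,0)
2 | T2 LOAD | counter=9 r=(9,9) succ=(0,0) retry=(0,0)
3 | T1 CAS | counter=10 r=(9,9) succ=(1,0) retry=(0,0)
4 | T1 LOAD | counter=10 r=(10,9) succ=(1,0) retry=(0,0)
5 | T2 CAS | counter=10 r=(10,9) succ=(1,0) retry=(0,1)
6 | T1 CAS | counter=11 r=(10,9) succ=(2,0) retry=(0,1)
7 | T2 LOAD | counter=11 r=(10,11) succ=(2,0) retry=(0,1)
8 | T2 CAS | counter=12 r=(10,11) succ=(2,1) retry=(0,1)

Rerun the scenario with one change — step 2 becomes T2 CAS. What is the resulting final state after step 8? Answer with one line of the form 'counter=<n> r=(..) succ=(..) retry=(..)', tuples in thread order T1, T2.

(re-executing from step 2 with the substitution; state before step 2: counter=9 r=(9,0) succ=(0,0) retry=(0,0))
2 | T2 CAS | counter=9 r=(9,0) succ=(0,0) retry=(0,1)
3 | T1 CAS | counter=10 r=(9,0) succ=(1,0) retry=(0,1)
4 | T1 LOAD | counter=10 r=(10,0) succ=(1,0) retry=(0,1)
5 | T2 CAS | counter=10 r=(10,0) succ=(1,0) retry=(0,2)
6 | T1 CAS | counter=11 r=(10,0) succ=(2,0) retry=(0,2)
7 | T2 LOAD | counter=11 r=(10,11) succ=(2,0) retry=(0,2)
8 | T2 CAS | counter=12 r=(10,11) succ=(2,1) retry=(0,2)

counter=12 r=(10,11) succ=(2,1) retry=(0,2)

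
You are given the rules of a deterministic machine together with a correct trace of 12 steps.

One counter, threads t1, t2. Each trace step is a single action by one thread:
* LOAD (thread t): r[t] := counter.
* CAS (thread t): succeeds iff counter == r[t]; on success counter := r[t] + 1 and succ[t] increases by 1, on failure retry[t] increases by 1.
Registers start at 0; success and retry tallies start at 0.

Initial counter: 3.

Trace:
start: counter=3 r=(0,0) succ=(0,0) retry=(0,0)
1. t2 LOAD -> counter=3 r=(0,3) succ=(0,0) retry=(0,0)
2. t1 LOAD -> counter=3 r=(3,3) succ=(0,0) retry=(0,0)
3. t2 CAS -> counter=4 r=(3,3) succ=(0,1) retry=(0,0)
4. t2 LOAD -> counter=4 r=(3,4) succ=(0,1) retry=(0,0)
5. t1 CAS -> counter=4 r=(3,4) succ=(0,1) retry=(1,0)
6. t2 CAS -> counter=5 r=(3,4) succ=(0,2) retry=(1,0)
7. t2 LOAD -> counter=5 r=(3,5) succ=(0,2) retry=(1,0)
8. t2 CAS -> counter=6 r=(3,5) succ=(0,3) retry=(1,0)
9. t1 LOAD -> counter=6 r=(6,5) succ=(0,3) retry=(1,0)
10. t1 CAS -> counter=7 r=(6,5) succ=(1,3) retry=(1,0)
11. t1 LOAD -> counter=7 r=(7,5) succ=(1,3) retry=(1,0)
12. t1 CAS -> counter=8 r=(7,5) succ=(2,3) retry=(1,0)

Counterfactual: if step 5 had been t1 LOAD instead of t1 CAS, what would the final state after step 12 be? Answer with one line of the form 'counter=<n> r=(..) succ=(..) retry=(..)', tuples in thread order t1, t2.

(re-executing from step 5 with the substitution; state before step 5: counter=4 r=(3,4) succ=(0,1) retry=(0,0))
5. t1 LOAD -> counter=4 r=(4,4) succ=(0,1) retry=(0,0)
6. t2 CAS -> counter=5 r=(4,4) succ=(0,2) retry=(0,0)
7. t2 LOAD -> counter=5 r=(4,5) succ=(0,2) retry=(0,0)
8. t2 CAS -> counter=6 r=(4,5) succ=(0,3) retry=(0,0)
9. t1 LOAD -> counter=6 r=(6,5) succ=(0,3) retry=(0,0)
10. t1 CAS -> counter=7 r=(6,5) succ=(1,3) retry=(0,0)
11. t1 LOAD -> counter=7 r=(7,5) succ=(1,3) retry=(0,0)
12. t1 CAS -> counter=8 r=(7,5) succ=(2,3) retry=(0,0)

counter=8 r=(7,5) succ=(2,3) retry=(0,0)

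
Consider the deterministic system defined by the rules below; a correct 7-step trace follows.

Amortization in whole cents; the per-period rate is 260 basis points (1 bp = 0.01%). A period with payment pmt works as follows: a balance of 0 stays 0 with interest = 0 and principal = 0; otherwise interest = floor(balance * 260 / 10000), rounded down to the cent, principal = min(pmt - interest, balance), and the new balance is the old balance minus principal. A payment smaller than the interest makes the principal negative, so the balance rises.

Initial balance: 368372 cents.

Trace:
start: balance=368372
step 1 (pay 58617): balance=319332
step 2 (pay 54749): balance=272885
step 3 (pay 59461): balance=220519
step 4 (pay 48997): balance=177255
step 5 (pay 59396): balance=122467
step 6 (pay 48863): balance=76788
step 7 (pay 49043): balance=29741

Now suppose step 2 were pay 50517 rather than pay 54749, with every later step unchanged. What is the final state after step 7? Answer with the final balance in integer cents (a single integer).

(re-executing from step 2 with the substitution; state before step 2: balance=319332)
step 2 (pay 50517): balance=277117
step 3 (pay 59461): balance=224861
step 4 (pay 48997): balance=181710
step 5 (pay 59396): balance=127038
step 6 (pay 48863): balance=81477
step 7 (pay 49043): balance=34552

34552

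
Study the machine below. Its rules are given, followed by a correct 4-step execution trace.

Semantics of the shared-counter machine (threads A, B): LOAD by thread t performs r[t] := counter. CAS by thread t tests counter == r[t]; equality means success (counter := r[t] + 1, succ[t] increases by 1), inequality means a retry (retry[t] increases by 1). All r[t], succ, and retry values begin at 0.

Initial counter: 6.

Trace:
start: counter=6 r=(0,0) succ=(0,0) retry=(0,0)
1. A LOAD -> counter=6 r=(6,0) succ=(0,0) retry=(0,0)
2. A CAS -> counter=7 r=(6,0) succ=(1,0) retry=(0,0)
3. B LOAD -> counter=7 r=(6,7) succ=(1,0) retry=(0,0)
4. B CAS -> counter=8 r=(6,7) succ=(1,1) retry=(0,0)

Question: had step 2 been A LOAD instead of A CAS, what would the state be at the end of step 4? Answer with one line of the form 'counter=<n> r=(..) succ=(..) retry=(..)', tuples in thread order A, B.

counter=7 r=(6,6) succ=(0,1) retry=(0,0)

(re-executing from step 2 with the substitution; state before step 2: counter=6 r=(6,0) succ=(0,0) retry=(0,0))
2. A LOAD -> counter=6 r=(6,0) succ=(0,0) retry=(0,0)
3. B LOAD -> counter=6 r=(6,6) succ=(0,0) retry=(0,0)
4. B CAS -> counter=7 r=(6,6) succ=(0,1) retry=(0,0)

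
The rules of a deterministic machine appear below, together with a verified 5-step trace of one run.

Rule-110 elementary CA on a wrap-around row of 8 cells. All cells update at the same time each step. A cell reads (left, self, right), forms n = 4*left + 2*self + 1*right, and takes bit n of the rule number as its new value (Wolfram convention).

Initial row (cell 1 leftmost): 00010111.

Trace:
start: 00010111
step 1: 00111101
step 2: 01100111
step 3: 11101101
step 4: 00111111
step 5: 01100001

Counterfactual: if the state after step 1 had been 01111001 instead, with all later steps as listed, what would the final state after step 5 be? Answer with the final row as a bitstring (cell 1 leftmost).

10010111

state after step 1 := 01111001
step 2: 11001011
step 3: 01011110
step 4: 11110010
step 5: 10010111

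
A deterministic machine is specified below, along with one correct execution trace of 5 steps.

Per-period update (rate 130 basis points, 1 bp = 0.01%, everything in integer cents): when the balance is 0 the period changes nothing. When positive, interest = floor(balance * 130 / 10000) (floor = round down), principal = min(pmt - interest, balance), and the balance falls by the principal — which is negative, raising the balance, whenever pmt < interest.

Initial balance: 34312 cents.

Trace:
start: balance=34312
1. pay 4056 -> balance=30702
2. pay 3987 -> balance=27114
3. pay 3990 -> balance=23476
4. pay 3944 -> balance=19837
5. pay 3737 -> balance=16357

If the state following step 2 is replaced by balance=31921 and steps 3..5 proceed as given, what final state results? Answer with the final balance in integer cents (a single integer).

state after step 2 := balance=31921
3. pay 3990 -> balance=28345
4. pay 3944 -> balance=24769
5. pay 3737 -> balance=21353

21353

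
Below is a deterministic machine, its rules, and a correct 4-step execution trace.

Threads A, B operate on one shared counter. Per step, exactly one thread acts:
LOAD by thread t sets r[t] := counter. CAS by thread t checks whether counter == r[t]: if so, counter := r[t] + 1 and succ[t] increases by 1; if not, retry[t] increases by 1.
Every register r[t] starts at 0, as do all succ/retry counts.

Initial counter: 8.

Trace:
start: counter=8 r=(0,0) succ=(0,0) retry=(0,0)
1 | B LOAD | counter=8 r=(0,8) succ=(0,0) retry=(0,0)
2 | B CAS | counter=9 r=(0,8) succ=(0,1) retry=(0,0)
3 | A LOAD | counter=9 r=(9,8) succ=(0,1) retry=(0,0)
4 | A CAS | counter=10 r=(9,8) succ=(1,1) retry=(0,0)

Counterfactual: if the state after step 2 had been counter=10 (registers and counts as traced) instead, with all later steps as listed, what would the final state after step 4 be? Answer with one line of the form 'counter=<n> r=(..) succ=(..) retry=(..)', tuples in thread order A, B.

counter=11 r=(10,8) succ=(1,1) retry=(0,0)

state after step 2 := counter=10 r=(0,8) succ=(0,1) retry=(0,0)
3 | A LOAD | counter=10 r=(10,8) succ=(0,1) retry=(0,0)
4 | A CAS | counter=11 r=(10,8) succ=(1,1) retry=(0,0)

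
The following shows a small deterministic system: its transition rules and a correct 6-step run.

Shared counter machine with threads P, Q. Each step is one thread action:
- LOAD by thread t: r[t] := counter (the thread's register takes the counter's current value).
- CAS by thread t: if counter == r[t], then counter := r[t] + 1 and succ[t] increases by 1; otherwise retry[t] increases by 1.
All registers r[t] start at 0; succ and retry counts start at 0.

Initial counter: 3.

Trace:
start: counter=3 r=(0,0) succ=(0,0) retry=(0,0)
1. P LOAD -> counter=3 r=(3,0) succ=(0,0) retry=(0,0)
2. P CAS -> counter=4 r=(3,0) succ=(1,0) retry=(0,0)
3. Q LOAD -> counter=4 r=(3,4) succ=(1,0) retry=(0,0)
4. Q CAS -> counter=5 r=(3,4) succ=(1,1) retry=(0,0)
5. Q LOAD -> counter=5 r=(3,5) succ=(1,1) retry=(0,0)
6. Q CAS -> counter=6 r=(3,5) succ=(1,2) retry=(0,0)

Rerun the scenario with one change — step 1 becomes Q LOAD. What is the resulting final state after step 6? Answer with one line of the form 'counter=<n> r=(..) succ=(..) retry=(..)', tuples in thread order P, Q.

counter=5 r=(0,4) succ=(0,2) retry=(1,0)

(re-executing from step 1 with the substitution; state before step 1: counter=3 r=(0,0) succ=(0,0) retry=(0,0))
1. Q LOAD -> counter=3 r=(0,3) succ=(0,0) retry=(0,0)
2. P CAS -> counter=3 r=(0,3) succ=(0,0) retry=(1,0)
3. Q LOAD -> counter=3 r=(0,3) succ=(0,0) retry=(1,0)
4. Q CAS -> counter=4 r=(0,3) succ=(0,1) retry=(1,0)
5. Q LOAD -> counter=4 r=(0,4) succ=(0,1) retry=(1,0)
6. Q CAS -> counter=5 r=(0,4) succ=(0,2) retry=(1,0)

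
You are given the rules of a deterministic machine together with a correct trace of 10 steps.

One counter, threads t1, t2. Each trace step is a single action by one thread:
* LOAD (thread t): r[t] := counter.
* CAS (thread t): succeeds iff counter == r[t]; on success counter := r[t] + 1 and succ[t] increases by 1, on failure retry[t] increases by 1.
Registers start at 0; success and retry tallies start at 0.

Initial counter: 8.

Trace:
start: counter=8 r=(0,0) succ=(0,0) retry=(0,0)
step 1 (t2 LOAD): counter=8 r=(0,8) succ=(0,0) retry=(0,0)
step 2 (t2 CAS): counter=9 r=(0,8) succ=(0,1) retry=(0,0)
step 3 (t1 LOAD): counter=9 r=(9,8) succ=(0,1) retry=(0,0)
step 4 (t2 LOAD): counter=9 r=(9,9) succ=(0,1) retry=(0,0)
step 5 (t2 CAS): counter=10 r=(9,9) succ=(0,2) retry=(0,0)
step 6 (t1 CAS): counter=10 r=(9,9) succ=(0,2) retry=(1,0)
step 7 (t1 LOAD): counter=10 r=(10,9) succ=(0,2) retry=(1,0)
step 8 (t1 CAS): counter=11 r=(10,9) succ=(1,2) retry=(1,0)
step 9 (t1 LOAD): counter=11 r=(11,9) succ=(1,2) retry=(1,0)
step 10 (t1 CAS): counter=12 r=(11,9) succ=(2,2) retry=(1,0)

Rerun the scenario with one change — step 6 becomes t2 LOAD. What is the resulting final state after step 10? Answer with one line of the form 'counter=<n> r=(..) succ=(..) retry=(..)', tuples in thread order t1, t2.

(re-executing from step 6 with the substitution; state before step 6: counter=10 r=(9,9) succ=(0,2) retry=(0,0))
step 6 (t2 LOAD): counter=10 r=(9,10) succ=(0,2) retry=(0,0)
step 7 (t1 LOAD): counter=10 r=(10,10) succ=(0,2) retry=(0,0)
step 8 (t1 CAS): counter=11 r=(10,10) succ=(1,2) retry=(0,0)
step 9 (t1 LOAD): counter=11 r=(11,10) succ=(1,2) retry=(0,0)
step 10 (t1 CAS): counter=12 r=(11,10) succ=(2,2) retry=(0,0)

counter=12 r=(11,10) succ=(2,2) retry=(0,0)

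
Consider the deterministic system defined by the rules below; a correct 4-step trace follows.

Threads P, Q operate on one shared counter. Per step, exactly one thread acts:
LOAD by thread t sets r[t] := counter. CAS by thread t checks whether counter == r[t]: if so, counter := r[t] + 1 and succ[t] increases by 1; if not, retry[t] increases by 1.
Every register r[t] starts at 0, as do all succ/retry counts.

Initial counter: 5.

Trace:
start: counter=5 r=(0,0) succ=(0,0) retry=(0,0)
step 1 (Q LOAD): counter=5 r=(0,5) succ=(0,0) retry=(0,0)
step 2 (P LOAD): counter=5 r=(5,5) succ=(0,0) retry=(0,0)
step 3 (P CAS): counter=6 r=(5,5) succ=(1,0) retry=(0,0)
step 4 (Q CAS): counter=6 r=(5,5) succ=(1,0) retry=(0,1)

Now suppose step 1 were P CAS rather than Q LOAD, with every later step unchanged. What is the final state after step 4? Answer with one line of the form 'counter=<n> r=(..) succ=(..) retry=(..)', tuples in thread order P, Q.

(re-executing from step 1 with the substitution; state before step 1: counter=5 r=(0,0) succ=(0,0) retry=(0,0))
step 1 (P CAS): counter=5 r=(0,0) succ=(0,0) retry=(1,0)
step 2 (P LOAD): counter=5 r=(5,0) succ=(0,0) retry=(1,0)
step 3 (P CAS): counter=6 r=(5,0) succ=(1,0) retry=(1,0)
step 4 (Q CAS): counter=6 r=(5,0) succ=(1,0) retry=(1,1)

counter=6 r=(5,0) succ=(1,0) retry=(1,1)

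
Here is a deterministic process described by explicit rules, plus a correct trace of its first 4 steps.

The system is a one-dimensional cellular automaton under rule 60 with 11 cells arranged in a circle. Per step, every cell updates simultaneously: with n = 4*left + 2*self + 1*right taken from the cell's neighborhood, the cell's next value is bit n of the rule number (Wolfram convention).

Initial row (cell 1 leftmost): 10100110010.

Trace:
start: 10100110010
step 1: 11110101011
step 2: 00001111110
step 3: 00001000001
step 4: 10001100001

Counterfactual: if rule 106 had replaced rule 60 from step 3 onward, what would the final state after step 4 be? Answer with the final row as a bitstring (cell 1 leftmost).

00111000100

(re-executing steps 3..4 under rule 106; state before step 3: 00001111110)
step 3: 00011000010
step 4: 00111000100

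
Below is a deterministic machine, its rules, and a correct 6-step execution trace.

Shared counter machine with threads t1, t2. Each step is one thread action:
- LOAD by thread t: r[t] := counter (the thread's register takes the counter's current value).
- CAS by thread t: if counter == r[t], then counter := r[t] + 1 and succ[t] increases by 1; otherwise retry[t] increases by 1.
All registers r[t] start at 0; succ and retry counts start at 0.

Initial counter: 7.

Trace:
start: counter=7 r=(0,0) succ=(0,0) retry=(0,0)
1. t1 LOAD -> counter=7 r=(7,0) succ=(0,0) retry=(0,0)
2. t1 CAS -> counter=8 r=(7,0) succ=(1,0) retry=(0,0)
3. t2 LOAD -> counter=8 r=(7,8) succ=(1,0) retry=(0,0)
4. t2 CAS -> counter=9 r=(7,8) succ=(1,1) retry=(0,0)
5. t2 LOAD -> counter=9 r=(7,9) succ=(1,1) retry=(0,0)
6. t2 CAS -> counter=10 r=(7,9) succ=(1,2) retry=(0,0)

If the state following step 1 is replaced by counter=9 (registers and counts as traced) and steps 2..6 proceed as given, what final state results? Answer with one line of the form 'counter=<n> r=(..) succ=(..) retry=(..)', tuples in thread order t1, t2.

counter=11 r=(7,10) succ=(0,2) retry=(1,0)

state after step 1 := counter=9 r=(7,0) succ=(0,0) retry=(0,0)
2. t1 CAS -> counter=9 r=(7,0) succ=(0,0) retry=(1,0)
3. t2 LOAD -> counter=9 r=(7,9) succ=(0,0) retry=(1,0)
4. t2 CAS -> counter=10 r=(7,9) succ=(0,1) retry=(1,0)
5. t2 LOAD -> counter=10 r=(7,10) succ=(0,1) retry=(1,0)
6. t2 CAS -> counter=11 r=(7,10) succ=(0,2) retry=(1,0)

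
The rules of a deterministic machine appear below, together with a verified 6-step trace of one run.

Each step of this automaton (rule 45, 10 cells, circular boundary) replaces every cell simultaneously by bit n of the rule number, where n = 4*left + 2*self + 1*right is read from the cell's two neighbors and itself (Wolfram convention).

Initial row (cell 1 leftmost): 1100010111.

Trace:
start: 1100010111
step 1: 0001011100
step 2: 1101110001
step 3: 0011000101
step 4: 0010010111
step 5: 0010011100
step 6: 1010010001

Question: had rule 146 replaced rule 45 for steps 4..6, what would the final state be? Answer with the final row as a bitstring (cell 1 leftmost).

1100101000

(re-executing steps 4..6 under rule 146; state before step 4: 0011000101)
step 4: 1100101000
step 5: 0011000101
step 6: 1100101000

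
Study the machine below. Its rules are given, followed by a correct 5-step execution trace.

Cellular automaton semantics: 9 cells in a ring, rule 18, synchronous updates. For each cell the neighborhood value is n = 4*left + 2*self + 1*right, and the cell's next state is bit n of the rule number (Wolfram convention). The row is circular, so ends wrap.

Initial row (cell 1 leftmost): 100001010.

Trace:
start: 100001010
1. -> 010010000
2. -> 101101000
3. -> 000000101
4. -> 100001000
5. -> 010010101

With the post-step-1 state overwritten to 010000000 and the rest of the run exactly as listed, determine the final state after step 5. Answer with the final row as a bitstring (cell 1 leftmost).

000001100

state after step 1 := 010000000
2. -> 101000000
3. -> 000100001
4. -> 101010010
5. -> 000001100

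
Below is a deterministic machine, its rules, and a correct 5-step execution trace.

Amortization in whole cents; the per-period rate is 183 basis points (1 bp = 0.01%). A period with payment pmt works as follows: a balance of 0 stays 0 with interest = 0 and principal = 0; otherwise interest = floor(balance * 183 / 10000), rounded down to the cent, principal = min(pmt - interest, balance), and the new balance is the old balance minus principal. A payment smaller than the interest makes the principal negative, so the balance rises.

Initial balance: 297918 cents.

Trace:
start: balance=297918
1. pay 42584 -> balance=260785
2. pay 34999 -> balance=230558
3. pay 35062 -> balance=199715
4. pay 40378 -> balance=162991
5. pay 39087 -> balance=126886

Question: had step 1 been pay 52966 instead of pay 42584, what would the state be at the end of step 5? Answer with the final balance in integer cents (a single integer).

(re-executing from step 1 with the substitution; state before step 1: balance=297918)
1. pay 52966 -> balance=250403
2. pay 34999 -> balance=219986
3. pay 35062 -> balance=188949
4. pay 40378 -> balance=152028
5. pay 39087 -> balance=115723

115723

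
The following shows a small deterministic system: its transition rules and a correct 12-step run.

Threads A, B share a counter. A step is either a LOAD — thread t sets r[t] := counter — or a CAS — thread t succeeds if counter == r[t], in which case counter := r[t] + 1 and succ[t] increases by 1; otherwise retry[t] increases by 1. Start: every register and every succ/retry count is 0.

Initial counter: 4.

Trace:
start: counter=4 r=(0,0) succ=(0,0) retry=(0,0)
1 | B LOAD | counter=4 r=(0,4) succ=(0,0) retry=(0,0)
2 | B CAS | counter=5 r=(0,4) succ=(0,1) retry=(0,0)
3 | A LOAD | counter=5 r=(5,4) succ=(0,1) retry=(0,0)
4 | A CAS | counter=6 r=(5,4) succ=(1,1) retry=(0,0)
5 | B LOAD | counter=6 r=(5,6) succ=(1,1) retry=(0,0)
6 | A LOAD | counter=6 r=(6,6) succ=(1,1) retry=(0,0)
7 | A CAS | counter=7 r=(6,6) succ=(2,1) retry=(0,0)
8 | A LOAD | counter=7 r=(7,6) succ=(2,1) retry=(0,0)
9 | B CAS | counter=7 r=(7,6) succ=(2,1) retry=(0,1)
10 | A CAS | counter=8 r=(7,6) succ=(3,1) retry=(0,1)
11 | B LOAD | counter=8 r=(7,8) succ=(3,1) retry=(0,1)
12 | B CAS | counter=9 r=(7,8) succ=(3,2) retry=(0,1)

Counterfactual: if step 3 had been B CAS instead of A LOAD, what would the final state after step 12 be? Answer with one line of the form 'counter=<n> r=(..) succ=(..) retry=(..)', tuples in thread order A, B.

(re-executing from step 3 with the substitution; state before step 3: counter=5 r=(0,4) succ=(0,1) retry=(0,0))
3 | B CAS | counter=5 r=(0,4) succ=(0,1) retry=(0,1)
4 | A CAS | counter=5 r=(0,4) succ=(0,1) retry=(1,1)
5 | B LOAD | counter=5 r=(0,5) succ=(0,1) retry=(1,1)
6 | A LOAD | counter=5 r=(5,5) succ=(0,1) retry=(1,1)
7 | A CAS | counter=6 r=(5,5) succ=(1,1) retry=(1,1)
8 | A LOAD | counter=6 r=(6,5) succ=(1,1) retry=(1,1)
9 | B CAS | counter=6 r=(6,5) succ=(1,1) retry=(1,2)
10 | A CAS | counter=7 r=(6,5) succ=(2,1) retry=(1,2)
11 | B LOAD | counter=7 r=(6,7) succ=(2,1) retry=(1,2)
12 | B CAS | counter=8 r=(6,7) succ=(2,2) retry=(1,2)

counter=8 r=(6,7) succ=(2,2) retry=(1,2)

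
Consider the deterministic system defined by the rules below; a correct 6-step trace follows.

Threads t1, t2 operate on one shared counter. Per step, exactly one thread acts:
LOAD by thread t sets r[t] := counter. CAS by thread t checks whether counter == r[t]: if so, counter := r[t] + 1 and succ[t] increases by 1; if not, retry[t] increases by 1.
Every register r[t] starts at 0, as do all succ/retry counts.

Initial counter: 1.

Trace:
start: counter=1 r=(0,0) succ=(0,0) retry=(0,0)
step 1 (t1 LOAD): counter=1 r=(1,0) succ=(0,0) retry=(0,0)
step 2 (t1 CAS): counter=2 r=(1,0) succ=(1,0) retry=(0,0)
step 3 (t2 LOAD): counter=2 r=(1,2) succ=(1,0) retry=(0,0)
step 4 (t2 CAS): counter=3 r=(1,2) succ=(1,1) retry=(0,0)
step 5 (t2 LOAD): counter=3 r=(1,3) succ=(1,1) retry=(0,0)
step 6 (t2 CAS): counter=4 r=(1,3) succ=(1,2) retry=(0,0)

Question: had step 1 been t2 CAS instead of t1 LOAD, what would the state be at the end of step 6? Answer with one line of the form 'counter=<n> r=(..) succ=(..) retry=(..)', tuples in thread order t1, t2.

(re-executing from step 1 with the substitution; state before step 1: counter=1 r=(0,0) succ=(0,0) retry=(0,0))
step 1 (t2 CAS): counter=1 r=(0,0) succ=(0,0) retry=(0,1)
step 2 (t1 CAS): counter=1 r=(0,0) succ=(0,0) retry=(1,1)
step 3 (t2 LOAD): counter=1 r=(0,1) succ=(0,0) retry=(1,1)
step 4 (t2 CAS): counter=2 r=(0,1) succ=(0,1) retry=(1,1)
step 5 (t2 LOAD): counter=2 r=(0,2) succ=(0,1) retry=(1,1)
step 6 (t2 CAS): counter=3 r=(0,2) succ=(0,2) retry=(1,1)

counter=3 r=(0,2) succ=(0,2) retry=(1,1)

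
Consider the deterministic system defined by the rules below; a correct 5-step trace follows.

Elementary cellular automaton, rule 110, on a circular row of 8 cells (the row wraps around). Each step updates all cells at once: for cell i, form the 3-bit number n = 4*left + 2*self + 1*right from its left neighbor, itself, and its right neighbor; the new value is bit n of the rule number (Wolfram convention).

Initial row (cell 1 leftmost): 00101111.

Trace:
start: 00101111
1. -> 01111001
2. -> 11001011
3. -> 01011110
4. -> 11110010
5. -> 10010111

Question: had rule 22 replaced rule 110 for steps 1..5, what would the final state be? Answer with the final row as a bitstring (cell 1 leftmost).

(re-executing steps 1..5 under rule 22; state before step 1: 00101111)
1. -> 11100000
2. -> 00010001
3. -> 10111011
4. -> 00000000
5. -> 00000000

00000000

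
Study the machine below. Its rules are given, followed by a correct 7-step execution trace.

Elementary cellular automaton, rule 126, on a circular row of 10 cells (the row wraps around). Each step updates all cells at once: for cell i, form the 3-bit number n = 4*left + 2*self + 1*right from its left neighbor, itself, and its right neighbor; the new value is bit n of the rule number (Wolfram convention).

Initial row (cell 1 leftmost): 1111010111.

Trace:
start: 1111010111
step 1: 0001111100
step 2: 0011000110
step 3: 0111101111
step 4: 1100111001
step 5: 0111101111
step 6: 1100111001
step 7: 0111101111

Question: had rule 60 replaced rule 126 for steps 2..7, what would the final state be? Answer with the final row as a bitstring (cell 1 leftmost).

(re-executing steps 2..7 under rule 60; state before step 2: 0001111100)
step 2: 0001000010
step 3: 0001100011
step 4: 1001010010
step 5: 1101111011
step 6: 0011000110
step 7: 0010100101

0010100101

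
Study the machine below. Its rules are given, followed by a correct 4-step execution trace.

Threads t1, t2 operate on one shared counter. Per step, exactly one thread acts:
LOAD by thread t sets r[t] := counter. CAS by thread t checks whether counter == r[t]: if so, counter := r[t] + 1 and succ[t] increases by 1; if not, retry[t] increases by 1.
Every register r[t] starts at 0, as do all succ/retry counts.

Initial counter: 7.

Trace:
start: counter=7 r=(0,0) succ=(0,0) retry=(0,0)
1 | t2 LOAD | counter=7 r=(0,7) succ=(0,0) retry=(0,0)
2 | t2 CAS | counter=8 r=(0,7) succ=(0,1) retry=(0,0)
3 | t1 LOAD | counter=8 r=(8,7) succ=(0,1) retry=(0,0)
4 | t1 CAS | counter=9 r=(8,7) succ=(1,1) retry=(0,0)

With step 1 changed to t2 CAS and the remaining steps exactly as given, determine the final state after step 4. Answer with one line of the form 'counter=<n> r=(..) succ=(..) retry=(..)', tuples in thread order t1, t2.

counter=8 r=(7,0) succ=(1,0) retry=(0,2)

(re-executing from step 1 with the substitution; state before step 1: counter=7 r=(0,0) succ=(0,0) retry=(0,0))
1 | t2 CAS | counter=7 r=(0,0) succ=(0,0) retry=(0,1)
2 | t2 CAS | counter=7 r=(0,0) succ=(0,0) retry=(0,2)
3 | t1 LOAD | counter=7 r=(7,0) succ=(0,0) retry=(0,2)
4 | t1 CAS | counter=8 r=(7,0) succ=(1,0) retry=(0,2)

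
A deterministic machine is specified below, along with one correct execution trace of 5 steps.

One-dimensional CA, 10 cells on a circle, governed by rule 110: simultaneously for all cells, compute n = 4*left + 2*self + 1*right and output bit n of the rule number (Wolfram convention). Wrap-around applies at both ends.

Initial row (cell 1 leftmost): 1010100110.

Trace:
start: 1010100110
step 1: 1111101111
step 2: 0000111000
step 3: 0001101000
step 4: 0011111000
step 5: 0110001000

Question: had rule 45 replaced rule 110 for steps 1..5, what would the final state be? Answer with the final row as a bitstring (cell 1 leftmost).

1101101011

(re-executing steps 1..5 under rule 45; state before step 1: 1010100110)
step 1: 1111100101
step 2: 0000000111
step 3: 0111110100
step 4: 0100001101
step 5: 1101101011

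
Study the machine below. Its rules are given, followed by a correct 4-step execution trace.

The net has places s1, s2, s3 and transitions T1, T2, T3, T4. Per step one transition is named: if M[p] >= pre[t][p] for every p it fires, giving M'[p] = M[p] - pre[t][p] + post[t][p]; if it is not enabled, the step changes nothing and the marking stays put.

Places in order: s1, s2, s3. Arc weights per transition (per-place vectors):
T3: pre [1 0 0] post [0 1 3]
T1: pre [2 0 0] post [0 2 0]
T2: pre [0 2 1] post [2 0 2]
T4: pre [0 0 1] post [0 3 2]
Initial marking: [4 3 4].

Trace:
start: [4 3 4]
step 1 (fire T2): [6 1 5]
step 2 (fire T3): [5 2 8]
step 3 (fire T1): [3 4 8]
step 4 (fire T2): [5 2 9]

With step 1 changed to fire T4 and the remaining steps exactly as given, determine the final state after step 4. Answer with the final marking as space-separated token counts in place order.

3 7 9

(re-executing from step 1 with the substitution; state before step 1: [4 3 4])
step 1 (fire T4): [4 6 5]
step 2 (fire T3): [3 7 8]
step 3 (fire T1): [1 9 8]
step 4 (fire T2): [3 7 9]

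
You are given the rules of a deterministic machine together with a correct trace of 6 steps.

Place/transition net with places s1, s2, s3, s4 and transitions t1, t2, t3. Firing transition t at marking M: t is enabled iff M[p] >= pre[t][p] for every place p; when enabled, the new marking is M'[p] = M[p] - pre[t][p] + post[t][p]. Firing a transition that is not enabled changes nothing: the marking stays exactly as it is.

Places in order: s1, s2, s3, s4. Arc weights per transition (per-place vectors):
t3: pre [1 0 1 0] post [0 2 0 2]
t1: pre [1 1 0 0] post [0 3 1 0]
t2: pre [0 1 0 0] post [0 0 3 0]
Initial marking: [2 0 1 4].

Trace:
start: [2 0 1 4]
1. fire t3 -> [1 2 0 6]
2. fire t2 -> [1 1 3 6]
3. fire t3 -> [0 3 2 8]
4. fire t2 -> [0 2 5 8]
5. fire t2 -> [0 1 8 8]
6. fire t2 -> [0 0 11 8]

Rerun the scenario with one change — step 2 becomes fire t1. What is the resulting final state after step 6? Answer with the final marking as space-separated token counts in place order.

0 1 10 6

(re-executing from step 2 with the substitution; state before step 2: [1 2 0 6])
2. fire t1 -> [0 4 1 6]
3. fire t3 -> [0 4 1 6]
4. fire t2 -> [0 3 4 6]
5. fire t2 -> [0 2 7 6]
6. fire t2 -> [0 1 10 6]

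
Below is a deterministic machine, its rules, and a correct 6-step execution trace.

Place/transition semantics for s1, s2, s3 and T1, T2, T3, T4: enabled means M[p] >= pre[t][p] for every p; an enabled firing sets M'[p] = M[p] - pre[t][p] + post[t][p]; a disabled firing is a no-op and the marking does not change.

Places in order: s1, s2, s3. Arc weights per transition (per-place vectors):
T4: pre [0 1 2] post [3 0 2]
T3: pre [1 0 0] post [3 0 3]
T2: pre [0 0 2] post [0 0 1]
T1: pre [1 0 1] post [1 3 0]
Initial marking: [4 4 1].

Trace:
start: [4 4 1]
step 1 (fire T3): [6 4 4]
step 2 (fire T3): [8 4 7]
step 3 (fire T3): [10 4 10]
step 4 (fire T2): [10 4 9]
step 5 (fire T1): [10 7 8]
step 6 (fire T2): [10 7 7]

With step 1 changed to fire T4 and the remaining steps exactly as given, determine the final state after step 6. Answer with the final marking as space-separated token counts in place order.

8 7 4

(re-executing from step 1 with the substitution; state before step 1: [4 4 1])
step 1 (fire T4): [4 4 1]
step 2 (fire T3): [6 4 4]
step 3 (fire T3): [8 4 7]
step 4 (fire T2): [8 4 6]
step 5 (fire T1): [8 7 5]
step 6 (fire T2): [8 7 4]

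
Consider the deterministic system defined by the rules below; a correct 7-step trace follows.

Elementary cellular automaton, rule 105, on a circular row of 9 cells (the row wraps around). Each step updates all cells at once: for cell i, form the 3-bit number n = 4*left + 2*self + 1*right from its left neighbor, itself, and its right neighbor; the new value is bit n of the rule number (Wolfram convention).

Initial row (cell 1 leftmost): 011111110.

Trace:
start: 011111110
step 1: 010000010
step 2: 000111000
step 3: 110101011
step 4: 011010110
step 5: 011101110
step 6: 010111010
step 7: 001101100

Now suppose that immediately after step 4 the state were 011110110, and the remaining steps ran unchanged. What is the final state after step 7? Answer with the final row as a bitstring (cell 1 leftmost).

111000000

state after step 4 := 011110110
step 5: 010011110
step 6: 000010010
step 7: 111000000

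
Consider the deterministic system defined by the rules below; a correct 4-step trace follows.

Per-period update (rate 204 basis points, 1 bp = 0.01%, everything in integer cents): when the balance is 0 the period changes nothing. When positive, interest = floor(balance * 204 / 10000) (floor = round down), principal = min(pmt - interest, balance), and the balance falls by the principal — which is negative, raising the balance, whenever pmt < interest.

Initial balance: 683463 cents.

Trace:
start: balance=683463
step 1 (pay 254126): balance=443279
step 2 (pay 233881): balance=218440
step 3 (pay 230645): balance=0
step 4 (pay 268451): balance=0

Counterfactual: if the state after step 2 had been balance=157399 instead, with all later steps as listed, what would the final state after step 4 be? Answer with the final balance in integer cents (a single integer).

state after step 2 := balance=157399
step 3 (pay 230645): balance=0
step 4 (pay 268451): balance=0

0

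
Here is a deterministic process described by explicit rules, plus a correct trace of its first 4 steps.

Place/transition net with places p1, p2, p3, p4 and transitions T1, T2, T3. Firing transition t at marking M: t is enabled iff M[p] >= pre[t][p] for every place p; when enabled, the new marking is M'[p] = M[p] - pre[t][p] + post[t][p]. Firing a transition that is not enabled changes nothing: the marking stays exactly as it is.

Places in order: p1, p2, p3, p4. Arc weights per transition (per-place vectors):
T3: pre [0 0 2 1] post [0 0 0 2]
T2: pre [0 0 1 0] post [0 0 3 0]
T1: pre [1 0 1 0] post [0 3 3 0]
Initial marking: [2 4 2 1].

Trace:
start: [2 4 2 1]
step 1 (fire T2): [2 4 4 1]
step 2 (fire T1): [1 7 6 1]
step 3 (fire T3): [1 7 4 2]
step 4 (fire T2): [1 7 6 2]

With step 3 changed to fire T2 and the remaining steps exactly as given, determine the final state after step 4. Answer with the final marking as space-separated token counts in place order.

(re-executing from step 3 with the substitution; state before step 3: [1 7 6 1])
step 3 (fire T2): [1 7 8 1]
step 4 (fire T2): [1 7 10 1]

1 7 10 1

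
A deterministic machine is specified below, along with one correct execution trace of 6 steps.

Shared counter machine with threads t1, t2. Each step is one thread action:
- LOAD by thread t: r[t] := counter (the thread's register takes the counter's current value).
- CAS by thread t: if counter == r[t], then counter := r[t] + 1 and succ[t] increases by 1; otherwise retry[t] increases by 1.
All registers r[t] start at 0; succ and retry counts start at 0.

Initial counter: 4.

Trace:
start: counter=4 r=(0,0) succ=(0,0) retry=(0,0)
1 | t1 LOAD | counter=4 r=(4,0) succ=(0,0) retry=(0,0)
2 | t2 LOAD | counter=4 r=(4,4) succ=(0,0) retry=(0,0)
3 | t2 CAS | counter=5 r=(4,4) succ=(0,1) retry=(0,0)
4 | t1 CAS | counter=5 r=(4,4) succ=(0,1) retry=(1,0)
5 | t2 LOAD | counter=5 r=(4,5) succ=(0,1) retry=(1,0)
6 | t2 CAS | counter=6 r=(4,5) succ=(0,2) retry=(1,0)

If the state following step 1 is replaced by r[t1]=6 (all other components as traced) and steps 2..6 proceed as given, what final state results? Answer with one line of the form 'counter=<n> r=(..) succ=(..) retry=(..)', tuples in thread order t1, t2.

state after step 1 := counter=4 r=(6,0) succ=(0,0) retry=(0,0)
2 | t2 LOAD | counter=4 r=(6,4) succ=(0,0) retry=(0,0)
3 | t2 CAS | counter=5 r=(6,4) succ=(0,1) retry=(0,0)
4 | t1 CAS | counter=5 r=(6,4) succ=(0,1) retry=(1,0)
5 | t2 LOAD | counter=5 r=(6,5) succ=(0,1) retry=(1,0)
6 | t2 CAS | counter=6 r=(6,5) succ=(0,2) retry=(1,0)

counter=6 r=(6,5) succ=(0,2) retry=(1,0)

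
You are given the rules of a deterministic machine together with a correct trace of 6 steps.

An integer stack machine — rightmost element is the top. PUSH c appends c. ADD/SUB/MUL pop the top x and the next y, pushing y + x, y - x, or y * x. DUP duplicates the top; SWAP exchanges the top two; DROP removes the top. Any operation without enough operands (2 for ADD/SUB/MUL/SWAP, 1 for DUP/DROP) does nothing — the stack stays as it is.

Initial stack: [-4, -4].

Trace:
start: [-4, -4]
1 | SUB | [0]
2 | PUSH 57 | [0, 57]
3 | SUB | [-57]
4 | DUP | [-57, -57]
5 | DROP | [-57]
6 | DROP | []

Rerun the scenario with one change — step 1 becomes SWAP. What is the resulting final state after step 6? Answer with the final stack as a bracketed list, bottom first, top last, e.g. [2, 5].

[-4]

(re-executing from step 1 with the substitution; state before step 1: [-4, -4])
1 | SWAP | [-4, -4]
2 | PUSH 57 | [-4, -4, 57]
3 | SUB | [-4, -61]
4 | DUP | [-4, -61, -61]
5 | DROP | [-4, -61]
6 | DROP | [-4]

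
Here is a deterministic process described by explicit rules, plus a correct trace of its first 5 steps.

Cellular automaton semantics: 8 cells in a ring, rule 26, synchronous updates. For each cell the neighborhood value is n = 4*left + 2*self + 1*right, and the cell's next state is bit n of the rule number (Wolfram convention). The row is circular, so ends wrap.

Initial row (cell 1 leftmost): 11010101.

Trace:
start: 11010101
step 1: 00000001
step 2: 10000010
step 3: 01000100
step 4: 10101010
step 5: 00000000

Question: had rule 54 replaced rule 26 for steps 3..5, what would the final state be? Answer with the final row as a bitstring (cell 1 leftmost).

(re-executing steps 3..5 under rule 54; state before step 3: 10000010)
step 3: 11000111
step 4: 00101000
step 5: 01111100

01111100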